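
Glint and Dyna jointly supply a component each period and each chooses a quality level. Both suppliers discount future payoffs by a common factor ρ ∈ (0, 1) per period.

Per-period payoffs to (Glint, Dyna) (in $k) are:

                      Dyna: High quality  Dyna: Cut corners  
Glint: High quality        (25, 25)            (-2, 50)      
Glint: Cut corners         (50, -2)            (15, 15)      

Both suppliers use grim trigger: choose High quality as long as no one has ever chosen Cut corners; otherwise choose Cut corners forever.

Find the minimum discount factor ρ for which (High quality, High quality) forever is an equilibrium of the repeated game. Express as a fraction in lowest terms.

25/(1−ρ) ≥ 50 + 15ρ/(1−ρ)
25 ≥ 50 − 35ρ
ρ ≥ 25/35 = 5/7.

5/7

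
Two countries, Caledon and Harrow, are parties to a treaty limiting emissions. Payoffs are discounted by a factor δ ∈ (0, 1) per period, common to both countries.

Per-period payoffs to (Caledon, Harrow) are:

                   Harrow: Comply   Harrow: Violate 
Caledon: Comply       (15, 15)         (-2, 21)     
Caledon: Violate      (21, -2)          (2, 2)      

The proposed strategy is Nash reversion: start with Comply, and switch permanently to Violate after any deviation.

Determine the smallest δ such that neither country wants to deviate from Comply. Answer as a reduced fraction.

15/(1−δ) ≥ 21 + 2δ/(1−δ)
15 ≥ 21 − 19δ
δ ≥ 6/19.

6/19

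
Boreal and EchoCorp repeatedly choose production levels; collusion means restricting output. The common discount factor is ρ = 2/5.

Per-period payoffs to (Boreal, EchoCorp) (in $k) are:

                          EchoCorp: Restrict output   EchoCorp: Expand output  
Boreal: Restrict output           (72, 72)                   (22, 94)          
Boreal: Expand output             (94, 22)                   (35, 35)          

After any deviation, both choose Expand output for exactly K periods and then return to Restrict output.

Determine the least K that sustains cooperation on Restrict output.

3

Need Σ_{k=1}^{K} ρ^k ≥ (94−72)/(72−35) = 0.5946 at ρ = 2/5.
At K = 2 the sum is 0.5600 < 0.5946; at K = 3 it is 0.6240 ≥ 0.5946.
So the minimum punishment length is K = 3.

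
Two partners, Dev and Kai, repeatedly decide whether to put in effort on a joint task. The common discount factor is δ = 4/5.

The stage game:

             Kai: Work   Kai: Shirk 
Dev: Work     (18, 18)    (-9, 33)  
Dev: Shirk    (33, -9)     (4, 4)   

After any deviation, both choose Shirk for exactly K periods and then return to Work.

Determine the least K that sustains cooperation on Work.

2

No profitable deviation requires (18−4)(δ+…+δ^K) ≥ 33−18, i.e. δ+…+δ^K ≥ 15/14 ≈ 1.0714.
With δ = 4/5, the partial sums are K=1: 0.8000, K=2: 1.4400.
K = 2 is the first length at which the sum reaches 1.0714.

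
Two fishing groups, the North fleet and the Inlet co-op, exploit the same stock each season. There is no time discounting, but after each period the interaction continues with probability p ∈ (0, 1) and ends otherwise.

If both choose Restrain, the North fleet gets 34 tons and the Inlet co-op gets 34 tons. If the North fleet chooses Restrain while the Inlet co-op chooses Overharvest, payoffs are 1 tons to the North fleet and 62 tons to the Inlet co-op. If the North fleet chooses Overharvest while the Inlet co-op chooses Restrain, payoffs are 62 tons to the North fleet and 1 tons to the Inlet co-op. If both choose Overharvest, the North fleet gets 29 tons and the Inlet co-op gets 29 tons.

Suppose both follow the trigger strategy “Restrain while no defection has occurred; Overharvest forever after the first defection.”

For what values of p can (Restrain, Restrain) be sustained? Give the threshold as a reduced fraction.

Expected cooperation value is 34 + p·34 + p²·34 + … = 34/(1−p); deviation gives 62 + p·29/(1−p).
34 ≥ 62(1−p) + 29p ⇒ 33p ≥ 28 ⇒ p ≥ 28/33.

28/33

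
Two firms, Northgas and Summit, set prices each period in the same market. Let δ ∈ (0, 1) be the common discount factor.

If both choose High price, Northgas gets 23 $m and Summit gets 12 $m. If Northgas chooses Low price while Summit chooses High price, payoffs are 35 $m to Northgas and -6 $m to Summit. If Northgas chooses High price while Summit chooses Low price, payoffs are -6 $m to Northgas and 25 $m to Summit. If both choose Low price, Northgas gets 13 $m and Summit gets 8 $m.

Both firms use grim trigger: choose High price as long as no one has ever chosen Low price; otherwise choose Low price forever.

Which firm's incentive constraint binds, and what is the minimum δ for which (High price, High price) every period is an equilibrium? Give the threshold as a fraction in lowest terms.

Summit; δ ≥ 13/17

Northgas: cooperation gives 23 each period; deviation gives 35 once then 13 forever.
  23/(1−δ) ≥ 35 + 13δ/(1−δ) ⇒ δ ≥ 12/22 = 6/11.
Summit: cooperation gives 12 each period; deviation gives 25 once then 8 forever.
  δ ≥ 13/17.
Both must hold, so the binding constraint is Summit's: δ ≥ 13/17.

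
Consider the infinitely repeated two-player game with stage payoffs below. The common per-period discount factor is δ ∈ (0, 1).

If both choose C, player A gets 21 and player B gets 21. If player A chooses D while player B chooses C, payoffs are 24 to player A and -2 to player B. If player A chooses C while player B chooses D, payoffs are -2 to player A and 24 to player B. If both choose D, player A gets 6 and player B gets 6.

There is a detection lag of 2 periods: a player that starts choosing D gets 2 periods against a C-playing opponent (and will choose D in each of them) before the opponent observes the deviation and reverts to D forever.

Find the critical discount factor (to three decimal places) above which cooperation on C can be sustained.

0.408

Deviating for the 2 undetected periods gains 24−21 = 3 per period over cooperation, then loses 21−6 = 15 per period forever once punishment starts.
Gain: 3(1 + δ + … + δ^1); loss: 15·δ^2/(1−δ).
No profitable deviation ⇔ 3(1−δ^2) ≤ 15·δ^2, i.e. δ^2 ≥ 3/(3+15) = 1/6.
Hence δ ≥ (1/6)^(1/2) ≈ 0.408.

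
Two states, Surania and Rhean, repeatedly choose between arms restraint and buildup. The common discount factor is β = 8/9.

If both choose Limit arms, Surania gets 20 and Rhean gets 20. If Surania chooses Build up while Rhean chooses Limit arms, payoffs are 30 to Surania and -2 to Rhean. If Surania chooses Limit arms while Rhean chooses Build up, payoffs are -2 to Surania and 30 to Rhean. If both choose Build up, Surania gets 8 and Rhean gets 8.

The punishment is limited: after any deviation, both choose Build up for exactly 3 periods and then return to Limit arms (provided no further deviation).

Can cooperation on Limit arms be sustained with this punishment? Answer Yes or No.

Yes

A one-shot deviation gives 30 now, then 8 for 3 periods, then back to 20.
Gain from deviating: (30−20) today; loss: (20−8) in each of the next 3 periods.
No-deviation condition: (20−8)(β+…+β^3) ≥ 30−20, i.e. β+…+β^3 ≥ 5/6.
At β = 8/9: β+…+β^3 = 2.3813 ≥ 0.8333.
So cooperation is sustainable.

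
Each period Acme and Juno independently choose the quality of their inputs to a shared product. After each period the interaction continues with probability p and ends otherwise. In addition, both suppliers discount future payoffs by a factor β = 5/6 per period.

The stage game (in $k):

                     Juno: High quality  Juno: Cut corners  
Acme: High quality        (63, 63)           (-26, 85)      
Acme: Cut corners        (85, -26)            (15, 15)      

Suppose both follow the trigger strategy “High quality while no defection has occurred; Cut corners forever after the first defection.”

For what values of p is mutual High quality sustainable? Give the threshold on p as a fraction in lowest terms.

Expected continuation weight on next period's payoff is β·p = 5/6·p, which plays the role of the discount factor.
Cooperation requires 5/6·p ≥ (85−63)/(85−15) = 11/35, hence p ≥ 66/175.

66/175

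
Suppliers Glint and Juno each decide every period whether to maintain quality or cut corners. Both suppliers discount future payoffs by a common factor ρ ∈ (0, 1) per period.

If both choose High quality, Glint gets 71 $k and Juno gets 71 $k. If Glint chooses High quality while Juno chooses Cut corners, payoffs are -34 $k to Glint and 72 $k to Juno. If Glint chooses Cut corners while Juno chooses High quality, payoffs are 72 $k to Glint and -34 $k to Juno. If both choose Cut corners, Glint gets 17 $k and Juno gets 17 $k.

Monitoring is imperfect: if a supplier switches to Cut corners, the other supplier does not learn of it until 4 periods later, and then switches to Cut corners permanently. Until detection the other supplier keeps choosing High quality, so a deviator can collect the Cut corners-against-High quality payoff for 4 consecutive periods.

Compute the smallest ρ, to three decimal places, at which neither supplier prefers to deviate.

0.367

Deviating for the 4 undetected periods gains 72−71 = 1 per period over cooperation, then loses 71−17 = 54 per period forever once punishment starts.
Gain: 1(1 + ρ + … + ρ^3); loss: 54·ρ^4/(1−ρ).
No profitable deviation ⇔ 1(1−ρ^4) ≤ 54·ρ^4, i.e. ρ^4 ≥ 1/(1+54) = 1/55.
Hence ρ ≥ (1/55)^(1/4) ≈ 0.367.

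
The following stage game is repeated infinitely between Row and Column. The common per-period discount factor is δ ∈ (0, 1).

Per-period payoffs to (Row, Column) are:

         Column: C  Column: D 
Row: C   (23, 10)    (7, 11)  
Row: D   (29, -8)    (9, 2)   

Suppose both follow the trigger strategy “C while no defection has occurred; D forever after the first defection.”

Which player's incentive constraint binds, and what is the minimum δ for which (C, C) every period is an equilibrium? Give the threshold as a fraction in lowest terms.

Row; δ ≥ 3/10

Row: cooperation gives 23 each period; deviation gives 29 once then 9 forever.
  23/(1−δ) ≥ 29 + 9δ/(1−δ) ⇒ δ ≥ 6/20 = 3/10.
Column: cooperation gives 10 each period; deviation gives 11 once then 2 forever.
  δ ≥ 1/9.
Both must hold, so the binding constraint is Row's: δ ≥ 3/10.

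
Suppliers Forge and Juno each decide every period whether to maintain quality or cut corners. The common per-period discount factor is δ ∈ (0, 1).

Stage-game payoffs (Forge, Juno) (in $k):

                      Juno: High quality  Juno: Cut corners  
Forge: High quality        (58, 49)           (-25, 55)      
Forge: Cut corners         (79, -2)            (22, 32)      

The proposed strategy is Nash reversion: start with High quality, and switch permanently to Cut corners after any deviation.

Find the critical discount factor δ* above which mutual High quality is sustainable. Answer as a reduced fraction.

7/19

Forge's threshold: (79−58)/(79−22) = 7/19.
Juno's threshold: (55−49)/(55−32) = 6/23.
7/19 > 6/23, so Forge binds and δ* = 7/19.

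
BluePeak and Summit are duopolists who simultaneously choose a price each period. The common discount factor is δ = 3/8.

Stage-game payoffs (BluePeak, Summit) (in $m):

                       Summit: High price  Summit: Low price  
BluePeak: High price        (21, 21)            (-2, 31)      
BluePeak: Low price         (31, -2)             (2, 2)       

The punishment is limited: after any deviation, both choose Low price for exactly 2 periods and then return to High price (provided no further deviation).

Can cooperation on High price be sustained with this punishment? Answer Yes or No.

No

A one-shot deviation gives 31 now, then 2 for 2 periods, then back to 21.
Gain from deviating: (31−21) today; loss: (21−2) in each of the next 2 periods.
No-deviation condition: (21−2)(δ+…+δ^2) ≥ 31−21, i.e. δ+…+δ^2 ≥ 10/19.
At δ = 3/8: δ+…+δ^2 = 0.5156 < 0.5263.
So cooperation is not sustainable.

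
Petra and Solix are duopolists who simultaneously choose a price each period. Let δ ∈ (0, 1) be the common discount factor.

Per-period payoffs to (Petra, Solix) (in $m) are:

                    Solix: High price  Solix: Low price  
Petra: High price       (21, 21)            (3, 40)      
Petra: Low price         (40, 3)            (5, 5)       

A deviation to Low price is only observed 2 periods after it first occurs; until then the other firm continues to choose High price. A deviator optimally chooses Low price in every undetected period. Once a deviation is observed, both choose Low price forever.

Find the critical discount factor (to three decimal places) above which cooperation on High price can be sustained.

0.737

The best deviation is to choose Low price for all 2 undetected periods, earning 40 each, then 5 forever once detected.
Deviation value: 40(1−δ^2)/(1−δ) + 5δ^2/(1−δ); cooperation value: 21/(1−δ).
IC: 21 ≥ 40(1−δ^2) + 5δ^2 = 40 − 35δ^2.
So δ^2 ≥ 19/35, giving δ ≥ (19/35)^(1/2) ≈ 0.737.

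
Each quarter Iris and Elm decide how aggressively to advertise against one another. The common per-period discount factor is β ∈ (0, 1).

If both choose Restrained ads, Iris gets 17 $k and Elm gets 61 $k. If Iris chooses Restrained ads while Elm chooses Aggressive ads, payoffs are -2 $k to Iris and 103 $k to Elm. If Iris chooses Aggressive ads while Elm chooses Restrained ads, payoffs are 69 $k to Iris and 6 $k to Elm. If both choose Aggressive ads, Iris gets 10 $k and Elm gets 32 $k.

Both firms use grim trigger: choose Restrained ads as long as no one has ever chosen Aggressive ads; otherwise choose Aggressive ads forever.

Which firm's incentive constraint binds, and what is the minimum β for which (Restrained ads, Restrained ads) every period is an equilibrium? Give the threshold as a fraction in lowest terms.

Iris; β ≥ 52/59

Iris's threshold: (69−17)/(69−10) = 52/59.
Elm's threshold: (103−61)/(103−32) = 42/71.
52/59 > 42/71, so Iris binds and β* = 52/59.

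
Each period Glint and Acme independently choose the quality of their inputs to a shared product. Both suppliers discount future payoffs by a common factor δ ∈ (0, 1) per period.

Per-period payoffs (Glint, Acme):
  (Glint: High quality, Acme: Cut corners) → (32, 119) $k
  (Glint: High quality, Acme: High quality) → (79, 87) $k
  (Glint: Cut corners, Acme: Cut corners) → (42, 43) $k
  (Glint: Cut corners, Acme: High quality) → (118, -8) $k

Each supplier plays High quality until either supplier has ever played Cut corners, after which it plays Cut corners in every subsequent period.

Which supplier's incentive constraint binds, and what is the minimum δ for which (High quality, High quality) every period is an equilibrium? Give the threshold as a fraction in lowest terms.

Glint's threshold: (118−79)/(118−42) = 39/76.
Acme's threshold: (119−87)/(119−43) = 8/19.
39/76 > 8/19, so Glint binds and δ* = 39/76.

Glint; δ ≥ 39/76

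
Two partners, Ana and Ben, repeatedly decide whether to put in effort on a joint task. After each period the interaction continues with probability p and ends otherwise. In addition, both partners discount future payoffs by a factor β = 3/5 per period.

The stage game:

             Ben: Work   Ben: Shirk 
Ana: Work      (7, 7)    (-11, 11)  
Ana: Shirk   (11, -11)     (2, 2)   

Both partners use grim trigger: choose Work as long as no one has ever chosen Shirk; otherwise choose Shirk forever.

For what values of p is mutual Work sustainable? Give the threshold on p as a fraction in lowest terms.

20/27

With continuation probability p and discount β, the effective per-period discount factor is βp.
Grim-trigger IC: βp ≥ (11−7)/(11−2) = 4/9.
So p ≥ (4/9)/(3/5) = 20/27.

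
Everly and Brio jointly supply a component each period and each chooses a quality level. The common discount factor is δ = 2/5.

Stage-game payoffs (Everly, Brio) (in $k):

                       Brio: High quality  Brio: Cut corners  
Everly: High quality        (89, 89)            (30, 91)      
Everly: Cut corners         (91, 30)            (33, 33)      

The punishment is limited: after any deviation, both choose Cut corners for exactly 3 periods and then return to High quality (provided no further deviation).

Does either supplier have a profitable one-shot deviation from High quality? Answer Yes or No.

IC: δ+…+δ^3 ≥ (91−89)/(89−33) = 1/28.
At δ = 2/5: partial sum = 0.6240 ≥ 0.0357. Cooperation sustainable.

No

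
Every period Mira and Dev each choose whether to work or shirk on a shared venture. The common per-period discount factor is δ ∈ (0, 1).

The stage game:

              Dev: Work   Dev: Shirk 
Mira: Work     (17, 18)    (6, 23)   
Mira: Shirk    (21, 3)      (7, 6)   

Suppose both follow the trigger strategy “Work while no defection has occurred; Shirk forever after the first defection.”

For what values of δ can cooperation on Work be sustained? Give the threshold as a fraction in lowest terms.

Mira's threshold: (21−17)/(21−7) = 2/7.
Dev's threshold: (23−18)/(23−6) = 5/17.
2/7 < 5/17, so Dev binds and δ* = 5/17.

5/17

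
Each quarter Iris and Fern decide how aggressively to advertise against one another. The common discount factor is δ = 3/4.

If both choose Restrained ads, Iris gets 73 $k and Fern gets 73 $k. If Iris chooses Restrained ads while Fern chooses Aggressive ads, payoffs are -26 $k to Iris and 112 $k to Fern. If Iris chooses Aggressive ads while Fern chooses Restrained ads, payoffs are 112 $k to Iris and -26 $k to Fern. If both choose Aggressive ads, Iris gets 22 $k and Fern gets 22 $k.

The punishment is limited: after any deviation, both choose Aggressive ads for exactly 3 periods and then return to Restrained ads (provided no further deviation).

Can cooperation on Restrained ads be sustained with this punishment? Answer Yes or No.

Comparing payoff streams over the 4 periods until play realigns: cooperate → 73(1+δ+…+δ^3); deviate → 112 + 22(δ+…+δ^3).
Cooperation is sustained iff (73−22)(δ+…+δ^3) ≥ 112−73.
δ+…+δ^3 = 3/4·(1−(3/4)^3)/(1−3/4) = 1.7344, and (112−73)/(73−22) = 0.7647.
1.7344 ≥ 0.7647, so cooperation is sustainable.

Yes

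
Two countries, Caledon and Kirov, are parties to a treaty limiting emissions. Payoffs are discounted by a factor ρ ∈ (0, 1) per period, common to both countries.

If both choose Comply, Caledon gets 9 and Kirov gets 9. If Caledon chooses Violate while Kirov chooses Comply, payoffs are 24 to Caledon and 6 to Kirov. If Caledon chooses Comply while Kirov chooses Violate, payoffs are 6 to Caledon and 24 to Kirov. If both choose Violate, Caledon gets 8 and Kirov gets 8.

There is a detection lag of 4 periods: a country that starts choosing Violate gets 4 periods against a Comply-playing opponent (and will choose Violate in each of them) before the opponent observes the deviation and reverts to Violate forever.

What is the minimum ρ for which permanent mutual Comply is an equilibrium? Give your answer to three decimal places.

0.984

The best deviation is to choose Violate for all 4 undetected periods, earning 24 each, then 8 forever once detected.
Deviation value: 24(1−ρ^4)/(1−ρ) + 8ρ^4/(1−ρ); cooperation value: 9/(1−ρ).
IC: 9 ≥ 24(1−ρ^4) + 8ρ^4 = 24 − 16ρ^4.
So ρ^4 ≥ 15/16, giving ρ ≥ (15/16)^(1/4) ≈ 0.984.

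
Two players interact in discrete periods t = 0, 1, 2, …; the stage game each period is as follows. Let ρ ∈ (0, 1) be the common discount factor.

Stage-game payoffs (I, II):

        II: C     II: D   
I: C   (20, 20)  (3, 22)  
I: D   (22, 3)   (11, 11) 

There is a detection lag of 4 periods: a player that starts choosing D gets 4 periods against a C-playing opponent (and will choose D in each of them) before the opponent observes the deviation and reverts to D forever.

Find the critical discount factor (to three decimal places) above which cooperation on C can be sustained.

0.653

A deviator earns 22 for 4 periods, then 11 forever; cooperating earns 20 forever. Multiplying the IC by (1−ρ):
20 ≥ 22(1−ρ^4) + 11ρ^4, so 11·ρ^4 ≥ 2 and ρ^4 ≥ 2/11.
ρ ≥ (2/11)^(1/4) ≈ 0.653.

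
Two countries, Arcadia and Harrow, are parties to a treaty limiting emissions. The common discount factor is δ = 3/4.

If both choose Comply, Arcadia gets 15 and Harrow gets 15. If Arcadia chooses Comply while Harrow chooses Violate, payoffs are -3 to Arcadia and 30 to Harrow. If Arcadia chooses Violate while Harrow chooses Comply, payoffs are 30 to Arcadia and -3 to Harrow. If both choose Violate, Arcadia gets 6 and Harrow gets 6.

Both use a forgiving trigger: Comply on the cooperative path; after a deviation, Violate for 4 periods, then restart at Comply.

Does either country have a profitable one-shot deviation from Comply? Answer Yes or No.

No

IC: δ+…+δ^4 ≥ (30−15)/(15−6) = 5/3.
At δ = 3/4: partial sum = 2.0508 ≥ 1.6667. Cooperation sustainable.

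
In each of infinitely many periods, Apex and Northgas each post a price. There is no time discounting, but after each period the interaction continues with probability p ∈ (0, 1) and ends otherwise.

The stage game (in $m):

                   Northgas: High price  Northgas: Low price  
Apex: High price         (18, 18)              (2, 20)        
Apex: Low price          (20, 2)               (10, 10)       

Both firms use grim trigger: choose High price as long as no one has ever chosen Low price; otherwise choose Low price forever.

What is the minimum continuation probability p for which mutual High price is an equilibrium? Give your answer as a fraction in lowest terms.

With no time discounting, the continuation probability p plays the role of the discount factor.
Grim-trigger IC: 18/(1−p) ≥ 20 + 10p/(1−p) ⇒ p ≥ (20−18)/(20−10) = 1/5.

1/5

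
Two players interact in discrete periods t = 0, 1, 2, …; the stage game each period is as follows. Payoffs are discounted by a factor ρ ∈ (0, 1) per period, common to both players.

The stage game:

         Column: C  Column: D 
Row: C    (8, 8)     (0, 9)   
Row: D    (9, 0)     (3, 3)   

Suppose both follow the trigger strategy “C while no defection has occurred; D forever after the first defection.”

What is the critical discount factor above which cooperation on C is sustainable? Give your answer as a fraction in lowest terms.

Cooperation forever yields 8 each period: 8/(1−ρ).
Deviating yields 9 once, then 3 forever: 9 + 3ρ/(1−ρ).
No profitable deviation requires 8/(1−ρ) ≥ 9 + 3ρ/(1−ρ).
Multiplying by (1−ρ): 8 ≥ 9(1−ρ) + 3ρ = 9 − 6ρ.
So 6ρ ≥ 1, i.e. ρ ≥ 1/6.

1/6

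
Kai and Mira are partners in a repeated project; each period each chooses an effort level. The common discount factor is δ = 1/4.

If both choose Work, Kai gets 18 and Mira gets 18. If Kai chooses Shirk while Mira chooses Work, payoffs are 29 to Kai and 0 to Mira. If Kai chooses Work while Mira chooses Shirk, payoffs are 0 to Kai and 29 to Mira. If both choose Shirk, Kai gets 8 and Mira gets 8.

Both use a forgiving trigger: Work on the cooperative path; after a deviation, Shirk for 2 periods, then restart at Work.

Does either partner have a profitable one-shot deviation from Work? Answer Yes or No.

Yes

A one-shot deviation gives 29 now, then 8 for 2 periods, then back to 18.
Gain from deviating: (29−18) today; loss: (18−8) in each of the next 2 periods.
No-deviation condition: (18−8)(δ+…+δ^2) ≥ 29−18, i.e. δ+…+δ^2 ≥ 11/10.
At δ = 1/4: δ+…+δ^2 = 0.3125 < 1.1000.
So cooperation is not sustainable.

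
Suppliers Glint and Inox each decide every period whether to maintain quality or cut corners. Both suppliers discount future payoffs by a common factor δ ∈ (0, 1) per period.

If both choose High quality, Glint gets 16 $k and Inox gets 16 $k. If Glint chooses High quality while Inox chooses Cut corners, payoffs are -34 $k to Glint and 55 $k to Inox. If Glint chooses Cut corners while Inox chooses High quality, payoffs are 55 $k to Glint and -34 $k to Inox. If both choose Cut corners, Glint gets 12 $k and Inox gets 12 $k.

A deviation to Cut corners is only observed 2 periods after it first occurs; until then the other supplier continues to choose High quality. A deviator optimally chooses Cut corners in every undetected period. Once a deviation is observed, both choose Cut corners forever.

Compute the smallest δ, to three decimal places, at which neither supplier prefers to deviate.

0.952

Deviating for the 2 undetected periods gains 55−16 = 39 per period over cooperation, then loses 16−12 = 4 per period forever once punishment starts.
Gain: 39(1 + δ + … + δ^1); loss: 4·δ^2/(1−δ).
No profitable deviation ⇔ 39(1−δ^2) ≤ 4·δ^2, i.e. δ^2 ≥ 39/(39+4) = 39/43.
Hence δ ≥ (39/43)^(1/2) ≈ 0.952.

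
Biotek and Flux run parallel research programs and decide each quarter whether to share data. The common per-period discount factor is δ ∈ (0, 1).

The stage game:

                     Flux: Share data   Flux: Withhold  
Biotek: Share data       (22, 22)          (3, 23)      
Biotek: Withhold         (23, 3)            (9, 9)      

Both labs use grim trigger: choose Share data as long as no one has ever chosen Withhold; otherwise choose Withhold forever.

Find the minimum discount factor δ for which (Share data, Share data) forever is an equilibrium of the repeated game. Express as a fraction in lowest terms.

1/14

Cooperation forever yields 22 each period: 22/(1−δ).
Deviating yields 23 once, then 9 forever: 23 + 9δ/(1−δ).
No profitable deviation requires 22/(1−δ) ≥ 23 + 9δ/(1−δ).
Multiplying by (1−δ): 22 ≥ 23(1−δ) + 9δ = 23 − 14δ.
So 14δ ≥ 1, i.e. δ ≥ 1/14.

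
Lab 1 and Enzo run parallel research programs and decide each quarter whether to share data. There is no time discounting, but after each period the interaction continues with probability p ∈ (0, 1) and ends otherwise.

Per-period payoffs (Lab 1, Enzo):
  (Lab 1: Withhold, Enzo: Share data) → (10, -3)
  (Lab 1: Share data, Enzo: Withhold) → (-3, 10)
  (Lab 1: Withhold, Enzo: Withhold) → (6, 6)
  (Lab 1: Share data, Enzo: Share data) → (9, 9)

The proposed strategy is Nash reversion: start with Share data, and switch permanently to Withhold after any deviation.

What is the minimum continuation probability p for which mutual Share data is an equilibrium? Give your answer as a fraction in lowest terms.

1/4

Expected cooperation value is 9 + p·9 + p²·9 + … = 9/(1−p); deviation gives 10 + p·6/(1−p).
9 ≥ 10(1−p) + 6p ⇒ 4p ≥ 1 ⇒ p ≥ 1/4.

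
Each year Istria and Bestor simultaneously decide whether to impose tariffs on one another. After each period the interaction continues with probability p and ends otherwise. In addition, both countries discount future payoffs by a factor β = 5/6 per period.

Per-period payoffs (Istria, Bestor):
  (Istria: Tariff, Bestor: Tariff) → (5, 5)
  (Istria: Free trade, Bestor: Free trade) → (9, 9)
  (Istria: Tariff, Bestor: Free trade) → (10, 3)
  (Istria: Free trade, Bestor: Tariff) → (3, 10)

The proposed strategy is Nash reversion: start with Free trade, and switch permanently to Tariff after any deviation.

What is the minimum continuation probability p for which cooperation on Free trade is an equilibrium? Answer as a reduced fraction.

Expected continuation weight on next period's payoff is β·p = 5/6·p, which plays the role of the discount factor.
Cooperation requires 5/6·p ≥ (10−9)/(10−5) = 1/5, hence p ≥ 6/25.

6/25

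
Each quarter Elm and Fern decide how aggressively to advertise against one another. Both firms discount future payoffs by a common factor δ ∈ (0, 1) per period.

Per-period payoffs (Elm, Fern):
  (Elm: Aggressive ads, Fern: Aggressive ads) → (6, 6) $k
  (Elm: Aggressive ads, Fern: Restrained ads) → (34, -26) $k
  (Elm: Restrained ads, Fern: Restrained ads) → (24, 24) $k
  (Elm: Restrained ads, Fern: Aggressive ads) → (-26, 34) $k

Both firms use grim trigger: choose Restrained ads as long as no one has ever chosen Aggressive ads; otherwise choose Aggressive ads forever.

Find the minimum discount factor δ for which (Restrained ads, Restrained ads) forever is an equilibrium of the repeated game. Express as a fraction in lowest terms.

One-period gain from deviating is 34 − 24 = 10. The loss is 24 − 6 = 18 in every subsequent period, with present value 18·δ/(1−δ).
Deviation is unprofitable when 18·δ/(1−δ) ≥ 10, i.e. δ/(1−δ) ≥ 5/9.
Equivalently δ ≥ 10/(10+18) = 5/14.

5/14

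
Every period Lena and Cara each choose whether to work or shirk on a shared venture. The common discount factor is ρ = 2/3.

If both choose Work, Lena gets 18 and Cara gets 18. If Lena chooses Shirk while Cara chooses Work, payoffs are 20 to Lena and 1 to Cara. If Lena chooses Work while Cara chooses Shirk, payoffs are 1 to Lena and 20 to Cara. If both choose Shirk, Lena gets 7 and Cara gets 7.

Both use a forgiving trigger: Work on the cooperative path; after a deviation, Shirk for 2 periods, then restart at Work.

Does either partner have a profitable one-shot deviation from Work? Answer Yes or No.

IC: ρ+…+ρ^2 ≥ (20−18)/(18−7) = 2/11.
At ρ = 2/3: partial sum = 1.1111 ≥ 0.1818. Cooperation sustainable.

No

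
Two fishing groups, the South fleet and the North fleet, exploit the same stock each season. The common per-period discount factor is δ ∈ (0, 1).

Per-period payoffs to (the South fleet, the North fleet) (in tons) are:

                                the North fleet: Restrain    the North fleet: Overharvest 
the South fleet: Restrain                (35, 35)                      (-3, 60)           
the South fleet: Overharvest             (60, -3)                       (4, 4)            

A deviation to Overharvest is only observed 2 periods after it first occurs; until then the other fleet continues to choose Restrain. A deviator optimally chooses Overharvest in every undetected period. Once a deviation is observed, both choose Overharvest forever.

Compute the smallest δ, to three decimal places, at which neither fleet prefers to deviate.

0.668

Deviating for the 2 undetected periods gains 60−35 = 25 per period over cooperation, then loses 35−4 = 31 per period forever once punishment starts.
Gain: 25(1 + δ + … + δ^1); loss: 31·δ^2/(1−δ).
No profitable deviation ⇔ 25(1−δ^2) ≤ 31·δ^2, i.e. δ^2 ≥ 25/(25+31) = 25/56.
Hence δ ≥ (25/56)^(1/2) ≈ 0.668.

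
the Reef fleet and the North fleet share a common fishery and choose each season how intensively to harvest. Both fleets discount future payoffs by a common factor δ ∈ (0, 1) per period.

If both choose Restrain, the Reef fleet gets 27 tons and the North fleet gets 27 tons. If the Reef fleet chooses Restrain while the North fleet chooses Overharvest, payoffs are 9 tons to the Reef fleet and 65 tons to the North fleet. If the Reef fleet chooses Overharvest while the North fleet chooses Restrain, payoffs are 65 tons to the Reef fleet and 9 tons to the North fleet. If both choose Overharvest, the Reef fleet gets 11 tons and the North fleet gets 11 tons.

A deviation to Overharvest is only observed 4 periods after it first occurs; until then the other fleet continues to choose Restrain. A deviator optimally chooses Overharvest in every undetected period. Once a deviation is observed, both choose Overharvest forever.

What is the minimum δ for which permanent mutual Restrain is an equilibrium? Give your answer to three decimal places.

0.916

Deviating for the 4 undetected periods gains 65−27 = 38 per period over cooperation, then loses 27−11 = 16 per period forever once punishment starts.
Gain: 38(1 + δ + … + δ^3); loss: 16·δ^4/(1−δ).
No profitable deviation ⇔ 38(1−δ^4) ≤ 16·δ^4, i.e. δ^4 ≥ 38/(38+16) = 19/27.
Hence δ ≥ (19/27)^(1/4) ≈ 0.916.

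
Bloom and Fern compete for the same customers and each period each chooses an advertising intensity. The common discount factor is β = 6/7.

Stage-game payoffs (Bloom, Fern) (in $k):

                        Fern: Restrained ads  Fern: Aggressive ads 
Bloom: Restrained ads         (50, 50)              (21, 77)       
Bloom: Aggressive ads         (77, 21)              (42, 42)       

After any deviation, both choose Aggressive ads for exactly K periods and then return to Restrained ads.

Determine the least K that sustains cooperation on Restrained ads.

6

IC: β(1−β^K)/(1−β) ≥ (77−50)/(50−42) = 27/8.
With β = 6/7: need 1 − β^K ≥ 27/8·(1−6/7)/(6/7), i.e. β^K ≤ 0.4375.
Since (6/7)^5 = 0.4627 and (6/7)^6 = 0.3966, the smallest such K is 6.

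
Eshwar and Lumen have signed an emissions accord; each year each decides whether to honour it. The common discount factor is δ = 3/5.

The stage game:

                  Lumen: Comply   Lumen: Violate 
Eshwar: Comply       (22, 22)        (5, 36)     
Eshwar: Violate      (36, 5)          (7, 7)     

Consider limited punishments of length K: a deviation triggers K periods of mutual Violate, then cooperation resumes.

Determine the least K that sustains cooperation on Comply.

Need Σ_{k=1}^{K} δ^k ≥ (36−22)/(22−7) = 0.9333 at δ = 3/5.
At K = 1 the sum is 0.6000 < 0.9333; at K = 2 it is 0.9600 ≥ 0.9333.
So the minimum punishment length is K = 2.

2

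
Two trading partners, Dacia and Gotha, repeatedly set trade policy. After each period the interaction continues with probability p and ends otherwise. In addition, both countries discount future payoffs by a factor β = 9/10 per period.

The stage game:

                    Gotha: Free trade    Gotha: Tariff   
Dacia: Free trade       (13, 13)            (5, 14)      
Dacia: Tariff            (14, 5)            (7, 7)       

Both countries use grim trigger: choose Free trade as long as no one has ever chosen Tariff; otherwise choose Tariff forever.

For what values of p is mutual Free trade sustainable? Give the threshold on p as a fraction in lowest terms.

Expected continuation weight on next period's payoff is β·p = 9/10·p, which plays the role of the discount factor.
Cooperation requires 9/10·p ≥ (14−13)/(14−7) = 1/7, hence p ≥ 10/63.

10/63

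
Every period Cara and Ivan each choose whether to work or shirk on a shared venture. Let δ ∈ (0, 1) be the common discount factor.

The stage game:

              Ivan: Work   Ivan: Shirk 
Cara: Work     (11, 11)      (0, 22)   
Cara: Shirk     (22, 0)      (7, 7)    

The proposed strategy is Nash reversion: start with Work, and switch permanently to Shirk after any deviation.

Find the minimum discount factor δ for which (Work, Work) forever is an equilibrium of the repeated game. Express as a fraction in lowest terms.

Cooperation forever yields 11 each period: 11/(1−δ).
Deviating yields 22 once, then 7 forever: 22 + 7δ/(1−δ).
No profitable deviation requires 11/(1−δ) ≥ 22 + 7δ/(1−δ).
Multiplying by (1−δ): 11 ≥ 22(1−δ) + 7δ = 22 − 15δ.
So 15δ ≥ 11, i.e. δ ≥ 11/15.

11/15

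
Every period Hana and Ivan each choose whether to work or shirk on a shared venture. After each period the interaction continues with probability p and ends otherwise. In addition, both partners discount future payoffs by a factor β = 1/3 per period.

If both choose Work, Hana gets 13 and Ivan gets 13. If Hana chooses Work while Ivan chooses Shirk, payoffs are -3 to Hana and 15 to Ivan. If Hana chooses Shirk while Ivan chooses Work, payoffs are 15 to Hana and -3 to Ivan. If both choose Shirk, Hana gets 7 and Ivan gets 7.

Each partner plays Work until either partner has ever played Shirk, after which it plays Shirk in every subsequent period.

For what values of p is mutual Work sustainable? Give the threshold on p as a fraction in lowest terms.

3/4

With continuation probability p and discount β, the effective per-period discount factor is βp.
Grim-trigger IC: βp ≥ (15−13)/(15−7) = 1/4.
So p ≥ (1/4)/(1/3) = 3/4.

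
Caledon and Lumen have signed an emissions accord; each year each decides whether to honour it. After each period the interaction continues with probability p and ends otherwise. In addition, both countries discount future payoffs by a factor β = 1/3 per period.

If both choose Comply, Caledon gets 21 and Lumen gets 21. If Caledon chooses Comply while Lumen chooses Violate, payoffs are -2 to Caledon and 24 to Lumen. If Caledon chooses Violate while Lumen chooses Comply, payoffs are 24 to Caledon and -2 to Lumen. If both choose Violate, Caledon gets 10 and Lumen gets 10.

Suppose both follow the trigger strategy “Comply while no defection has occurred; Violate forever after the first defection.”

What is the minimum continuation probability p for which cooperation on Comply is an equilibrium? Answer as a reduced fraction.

9/14

Expected continuation weight on next period's payoff is β·p = 1/3·p, which plays the role of the discount factor.
Cooperation requires 1/3·p ≥ (24−21)/(24−10) = 3/14, hence p ≥ 9/14.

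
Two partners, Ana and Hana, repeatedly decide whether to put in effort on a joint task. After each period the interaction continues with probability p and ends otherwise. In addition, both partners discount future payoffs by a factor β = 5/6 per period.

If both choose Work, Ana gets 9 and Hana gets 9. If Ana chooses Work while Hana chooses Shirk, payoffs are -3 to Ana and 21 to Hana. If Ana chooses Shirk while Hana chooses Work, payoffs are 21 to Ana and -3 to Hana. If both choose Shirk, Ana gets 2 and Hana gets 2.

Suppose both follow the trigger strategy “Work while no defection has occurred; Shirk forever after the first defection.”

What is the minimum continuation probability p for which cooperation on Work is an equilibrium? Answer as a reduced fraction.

With continuation probability p and discount β, the effective per-period discount factor is βp.
Grim-trigger IC: βp ≥ (21−9)/(21−2) = 12/19.
So p ≥ (12/19)/(5/6) = 72/95.

72/95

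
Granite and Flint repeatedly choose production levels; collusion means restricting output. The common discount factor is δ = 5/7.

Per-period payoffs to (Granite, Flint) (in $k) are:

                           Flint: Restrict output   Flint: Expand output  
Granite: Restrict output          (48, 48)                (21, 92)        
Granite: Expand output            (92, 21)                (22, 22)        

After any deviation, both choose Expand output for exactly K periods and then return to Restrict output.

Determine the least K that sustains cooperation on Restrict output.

No profitable deviation requires (48−22)(δ+…+δ^K) ≥ 92−48, i.e. δ+…+δ^K ≥ 22/13 ≈ 1.6923.
With δ = 5/7, the partial sums are K=1: 0.7143, K=2: 1.2245, K=3: 1.5889, K=4: 1.8492.
K = 4 is the first length at which the sum reaches 1.6923.

4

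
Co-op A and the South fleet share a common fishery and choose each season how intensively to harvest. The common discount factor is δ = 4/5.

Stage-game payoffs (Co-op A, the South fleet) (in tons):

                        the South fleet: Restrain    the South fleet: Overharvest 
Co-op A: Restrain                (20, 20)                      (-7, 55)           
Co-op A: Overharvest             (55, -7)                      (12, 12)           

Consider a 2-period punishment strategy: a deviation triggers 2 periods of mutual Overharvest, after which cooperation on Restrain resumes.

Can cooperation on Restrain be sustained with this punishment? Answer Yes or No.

Comparing payoff streams over the 3 periods until play realigns: cooperate → 20(1+δ+…+δ^2); deviate → 55 + 12(δ+…+δ^2).
Cooperation is sustained iff (20−12)(δ+…+δ^2) ≥ 55−20.
δ+…+δ^2 = 4/5·(1−(4/5)^2)/(1−4/5) = 1.4400, and (55−20)/(20−12) = 4.3750.
1.4400 < 4.3750, so cooperation is not sustainable.

No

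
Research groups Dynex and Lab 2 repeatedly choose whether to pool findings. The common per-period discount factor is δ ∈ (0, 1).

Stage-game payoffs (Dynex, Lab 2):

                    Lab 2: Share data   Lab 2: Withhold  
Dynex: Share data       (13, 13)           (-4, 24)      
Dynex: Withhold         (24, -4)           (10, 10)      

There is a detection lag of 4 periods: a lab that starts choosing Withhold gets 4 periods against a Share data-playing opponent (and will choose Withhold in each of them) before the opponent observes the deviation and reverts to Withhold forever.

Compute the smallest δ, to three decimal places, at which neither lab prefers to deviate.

A deviator earns 24 for 4 periods, then 10 forever; cooperating earns 13 forever. Multiplying the IC by (1−δ):
13 ≥ 24(1−δ^4) + 10δ^4, so 14·δ^4 ≥ 11 and δ^4 ≥ 11/14.
δ ≥ (11/14)^(1/4) ≈ 0.941.

0.941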